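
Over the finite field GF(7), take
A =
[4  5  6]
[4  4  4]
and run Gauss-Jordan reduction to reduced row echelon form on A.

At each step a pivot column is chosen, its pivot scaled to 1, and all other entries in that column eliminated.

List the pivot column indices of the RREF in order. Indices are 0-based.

step 1: normalize row 0 (÷4) = (1, 3, 5)
  row 1: subtract 4×row0 = (0, 6, 5)
step 2: normalize row 1 (÷6) = (0, 1, 2)
  row 0: subtract 3×row1 = (1, 0, 6)

pivot columns: 0, 1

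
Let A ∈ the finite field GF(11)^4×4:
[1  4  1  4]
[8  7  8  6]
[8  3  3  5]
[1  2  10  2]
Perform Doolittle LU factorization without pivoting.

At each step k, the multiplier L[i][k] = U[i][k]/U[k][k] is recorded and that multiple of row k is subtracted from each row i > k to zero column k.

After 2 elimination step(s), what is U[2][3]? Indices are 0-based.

[col 0] pivot 1
  R1 -= 8*R0 → (0, 8, 0, 7)  (L[1][0] := 8)
  R2 -= 8*R0 → (0, 4, 6, 6)  (L[2][0] := 8)
  R3 -= 1*R0 → (0, 9, 9, 9)  (L[3][0] := 1)
[col 1] pivot 8
  R2 -= 6*R1 → (0, 0, 6, 8)  (L[2][1] := 6)
  R3 -= 8*R1 → (0, 0, 9, 8)  (L[3][1] := 8)

U[2][3] = 8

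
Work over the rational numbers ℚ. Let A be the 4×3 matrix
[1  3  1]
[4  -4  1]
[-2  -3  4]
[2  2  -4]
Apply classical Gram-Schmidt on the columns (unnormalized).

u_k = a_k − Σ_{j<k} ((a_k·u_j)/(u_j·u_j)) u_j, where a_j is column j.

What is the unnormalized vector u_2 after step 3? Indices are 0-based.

Step 1: u_0 = a_0 = (1, 4, -2, 2).
Step 2: u_1 = a_1 − (-3/25)·u_0 = (78/25, -88/25, -81/25, 56/25).
Step 3: u_2 = a_2 − (-11/25)·u_0 − (-558/941)·u_1 = (3096/941, 633/941, 1128/941, -1686/941).

u_2 = (3096/941, 633/941, 1128/941, -1686/941)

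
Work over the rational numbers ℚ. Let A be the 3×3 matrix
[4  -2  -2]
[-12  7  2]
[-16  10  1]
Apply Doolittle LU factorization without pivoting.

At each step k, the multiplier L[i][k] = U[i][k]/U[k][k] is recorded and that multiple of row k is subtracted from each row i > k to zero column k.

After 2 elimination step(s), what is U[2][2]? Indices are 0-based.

k=0: U[0][0]=4
  eliminate (1,0): mult=-3, new row 1: (0, 1, -4); set L[1][0]=-3
  eliminate (2,0): mult=-4, new row 2: (0, 2, -7); set L[2][0]=-4
k=1: U[1][1]=1
  eliminate (2,1): mult=2, new row 2: (0, 0, 1); set L[2][1]=2

U[2][2] = 1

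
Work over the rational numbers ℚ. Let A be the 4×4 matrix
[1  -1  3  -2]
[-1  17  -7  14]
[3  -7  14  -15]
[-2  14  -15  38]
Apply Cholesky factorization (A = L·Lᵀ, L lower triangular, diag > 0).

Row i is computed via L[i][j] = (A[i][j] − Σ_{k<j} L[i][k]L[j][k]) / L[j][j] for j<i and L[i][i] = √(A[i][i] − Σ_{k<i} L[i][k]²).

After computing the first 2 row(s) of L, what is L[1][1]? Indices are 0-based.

Step 1: L[0][0] = √(1) = 1.
  L[1][0] = (-1) / L[0][0] = -1.
Step 2: L[1][1] = √(16) = 4.

L[1][1] = 4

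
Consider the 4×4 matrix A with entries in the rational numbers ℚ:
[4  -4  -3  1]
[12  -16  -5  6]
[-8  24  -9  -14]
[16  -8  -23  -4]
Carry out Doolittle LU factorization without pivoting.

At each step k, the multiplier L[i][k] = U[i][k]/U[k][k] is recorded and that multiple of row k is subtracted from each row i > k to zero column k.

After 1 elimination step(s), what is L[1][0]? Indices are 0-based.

L[1][0] = 3

Step 1: pivot at (0,0) is 4.
  row1 ← row1 − (3)·row0  ⇒  L[1][0]=3, U row1=(0, -4, 4, 3)
  row2 ← row2 − (-2)·row0  ⇒  L[2][0]=-2, U row2=(0, 16, -15, -12)
  row3 ← row3 − (4)·row0  ⇒  L[3][0]=4, U row3=(0, 8, -11, -8)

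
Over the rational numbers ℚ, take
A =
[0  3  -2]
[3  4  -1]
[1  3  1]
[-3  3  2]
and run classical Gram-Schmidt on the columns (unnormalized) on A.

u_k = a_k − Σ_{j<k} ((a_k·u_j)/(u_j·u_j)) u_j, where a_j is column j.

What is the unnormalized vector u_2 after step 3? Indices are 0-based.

u_2 = (-1649/781, 117/781, 1032/781, 461/781)

Step 1: u_0 = a_0 = (0, 3, 1, -3).
Step 2: u_1 = a_1 − (6/19)·u_0 = (3, 58/19, 51/19, 75/19).
Step 3: u_2 = a_2 − (-8/19)·u_0 − (29/781)·u_1 = (-1649/781, 117/781, 1032/781, 461/781).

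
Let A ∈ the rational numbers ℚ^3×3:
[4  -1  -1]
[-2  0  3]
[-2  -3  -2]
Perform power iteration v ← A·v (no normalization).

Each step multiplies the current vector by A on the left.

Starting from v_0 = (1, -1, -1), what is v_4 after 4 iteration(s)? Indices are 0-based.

v_4 = (538, -331, 37)

v_0 = (1, -1, -1).
v_1 = A·v_0 = (6, -5, 3).
v_2 = A·v_1 = (26, -3, -3).
v_3 = A·v_2 = (110, -61, -37).
v_4 = A·v_3 = (538, -331, 37).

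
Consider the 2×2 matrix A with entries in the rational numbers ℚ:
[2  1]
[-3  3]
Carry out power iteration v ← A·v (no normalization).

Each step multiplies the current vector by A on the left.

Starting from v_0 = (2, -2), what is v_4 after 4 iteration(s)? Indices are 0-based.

v_0 = (2, -2).
v_1 = A·v_0 = (2, -12).
v_2 = A·v_1 = (-8, -42).
v_3 = A·v_2 = (-58, -102).
v_4 = A·v_3 = (-218, -132).

v_4 = (-218, -132)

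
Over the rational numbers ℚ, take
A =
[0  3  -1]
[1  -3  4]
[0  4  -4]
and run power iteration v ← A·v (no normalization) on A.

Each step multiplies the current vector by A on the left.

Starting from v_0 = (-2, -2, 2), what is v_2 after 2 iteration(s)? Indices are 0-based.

v_2 = (52, -108, 112)

v_0 = (-2, -2, 2).
v_1 = A·v_0 = (-8, 12, -16).
v_2 = A·v_1 = (52, -108, 112).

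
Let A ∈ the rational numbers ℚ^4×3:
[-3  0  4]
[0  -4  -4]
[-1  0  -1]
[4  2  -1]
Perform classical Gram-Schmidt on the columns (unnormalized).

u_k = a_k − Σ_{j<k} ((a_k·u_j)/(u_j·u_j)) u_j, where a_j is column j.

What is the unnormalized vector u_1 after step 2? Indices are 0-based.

u_1 = (12/13, -4, 4/13, 10/13)

Step 1: u_0 = a_0 = (-3, 0, -1, 4).
Step 2: u_1 = a_1 − (4/13)·u_0 = (12/13, -4, 4/13, 10/13).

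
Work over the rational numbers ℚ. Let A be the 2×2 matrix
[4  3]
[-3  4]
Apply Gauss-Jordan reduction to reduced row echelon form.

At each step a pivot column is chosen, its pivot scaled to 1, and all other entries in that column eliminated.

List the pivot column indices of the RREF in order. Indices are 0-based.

pivot columns: 0, 1

[1] R0 /= 4  ⇒  (1, 3/4)
     R1 -= -3·R0  ⇒  (0, 25/4)
[2] R1 /= 25/4  ⇒  (0, 1)
     R0 -= 3/4·R1  ⇒  (1, 0)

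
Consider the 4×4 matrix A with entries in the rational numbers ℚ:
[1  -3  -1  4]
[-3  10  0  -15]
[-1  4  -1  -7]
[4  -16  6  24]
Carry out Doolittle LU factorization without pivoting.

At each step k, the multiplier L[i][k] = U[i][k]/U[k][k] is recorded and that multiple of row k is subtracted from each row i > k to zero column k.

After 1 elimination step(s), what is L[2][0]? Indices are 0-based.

L[2][0] = -1

k=0: U[0][0]=1
  eliminate (1,0): mult=-3, new row 1: (0, 1, -3, -3); set L[1][0]=-3
  eliminate (2,0): mult=-1, new row 2: (0, 1, -2, -3); set L[2][0]=-1
  eliminate (3,0): mult=4, new row 3: (0, -4, 10, 8); set L[3][0]=4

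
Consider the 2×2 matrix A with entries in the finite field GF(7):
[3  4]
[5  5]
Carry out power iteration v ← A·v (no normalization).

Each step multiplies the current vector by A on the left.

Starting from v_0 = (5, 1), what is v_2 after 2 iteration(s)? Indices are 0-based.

v_2 = (2, 0)

v_0 = (5, 1).
v_1 = A·v_0 = (5, 2).
v_2 = A·v_1 = (2, 0).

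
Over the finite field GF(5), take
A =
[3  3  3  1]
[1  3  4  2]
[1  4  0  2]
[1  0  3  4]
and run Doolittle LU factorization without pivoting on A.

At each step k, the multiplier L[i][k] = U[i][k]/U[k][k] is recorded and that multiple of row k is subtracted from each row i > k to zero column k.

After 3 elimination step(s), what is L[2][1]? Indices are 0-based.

[col 0] pivot 3
  R1 -= 2*R0 → (0, 2, 3, 0)  (L[1][0] := 2)
  R2 -= 2*R0 → (0, 3, 4, 0)  (L[2][0] := 2)
  R3 -= 2*R0 → (0, 4, 2, 2)  (L[3][0] := 2)
[col 1] pivot 2
  R2 -= 4*R1 → (0, 0, 2, 0)  (L[2][1] := 4)
  R3 -= 2*R1 → (0, 0, 1, 2)  (L[3][1] := 2)
[col 2] pivot 2
  R3 -= 3*R2 → (0, 0, 0, 2)  (L[3][2] := 3)

L[2][1] = 4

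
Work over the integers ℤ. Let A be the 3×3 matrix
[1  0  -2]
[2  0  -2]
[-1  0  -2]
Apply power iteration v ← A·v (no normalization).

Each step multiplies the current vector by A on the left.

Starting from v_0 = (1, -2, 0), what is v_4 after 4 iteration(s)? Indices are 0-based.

v_0 = (1, -2, 0).
v_1 = A·v_0 = (1, 2, -1).
v_2 = A·v_1 = (3, 4, 1).
v_3 = A·v_2 = (1, 4, -5).
v_4 = A·v_3 = (11, 12, 9).

v_4 = (11, 12, 9)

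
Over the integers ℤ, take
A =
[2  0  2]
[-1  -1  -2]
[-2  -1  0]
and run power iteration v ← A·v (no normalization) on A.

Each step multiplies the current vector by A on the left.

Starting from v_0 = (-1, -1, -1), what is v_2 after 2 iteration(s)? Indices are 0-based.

v_2 = (-2, -6, 4)

v_0 = (-1, -1, -1).
v_1 = A·v_0 = (-4, 4, 3).
v_2 = A·v_1 = (-2, -6, 4).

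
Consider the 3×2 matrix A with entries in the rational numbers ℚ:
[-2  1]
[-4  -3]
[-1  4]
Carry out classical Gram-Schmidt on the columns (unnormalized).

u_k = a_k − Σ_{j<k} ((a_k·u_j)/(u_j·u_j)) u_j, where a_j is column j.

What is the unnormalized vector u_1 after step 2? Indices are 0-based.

Step 1: u_0 = a_0 = (-2, -4, -1).
Step 2: u_1 = a_1 − (2/7)·u_0 = (11/7, -13/7, 30/7).

u_1 = (11/7, -13/7, 30/7)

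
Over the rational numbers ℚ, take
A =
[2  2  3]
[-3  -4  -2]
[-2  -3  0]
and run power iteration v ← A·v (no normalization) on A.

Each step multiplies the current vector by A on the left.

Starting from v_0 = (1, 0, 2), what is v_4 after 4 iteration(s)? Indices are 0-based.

v_4 = (-62, 83, 44)

v_0 = (1, 0, 2).
v_1 = A·v_0 = (8, -7, -2).
v_2 = A·v_1 = (-4, 8, 5).
v_3 = A·v_2 = (23, -30, -16).
v_4 = A·v_3 = (-62, 83, 44).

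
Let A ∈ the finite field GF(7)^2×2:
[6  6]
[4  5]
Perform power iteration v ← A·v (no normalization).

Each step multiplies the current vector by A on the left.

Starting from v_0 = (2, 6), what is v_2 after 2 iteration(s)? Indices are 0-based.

v_2 = (5, 4)

v_0 = (2, 6).
v_1 = A·v_0 = (6, 3).
v_2 = A·v_1 = (5, 4).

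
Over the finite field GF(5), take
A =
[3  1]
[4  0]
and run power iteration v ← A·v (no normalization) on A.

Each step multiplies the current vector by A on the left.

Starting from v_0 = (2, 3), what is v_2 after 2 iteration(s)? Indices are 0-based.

v_0 = (2, 3).
v_1 = A·v_0 = (4, 3).
v_2 = A·v_1 = (0, 1).

v_2 = (0, 1)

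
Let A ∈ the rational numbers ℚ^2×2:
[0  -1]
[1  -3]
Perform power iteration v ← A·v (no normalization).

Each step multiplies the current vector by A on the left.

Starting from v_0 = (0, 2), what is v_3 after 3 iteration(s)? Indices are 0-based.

v_3 = (-16, -42)

v_0 = (0, 2).
v_1 = A·v_0 = (-2, -6).
v_2 = A·v_1 = (6, 16).
v_3 = A·v_2 = (-16, -42).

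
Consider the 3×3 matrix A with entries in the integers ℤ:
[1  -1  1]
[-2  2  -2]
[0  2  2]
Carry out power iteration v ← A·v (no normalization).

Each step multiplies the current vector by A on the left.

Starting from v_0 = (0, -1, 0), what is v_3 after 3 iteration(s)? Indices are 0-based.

v_0 = (0, -1, 0).
v_1 = A·v_0 = (1, -2, -2).
v_2 = A·v_1 = (1, -2, -8).
v_3 = A·v_2 = (-5, 10, -20).

v_3 = (-5, 10, -20)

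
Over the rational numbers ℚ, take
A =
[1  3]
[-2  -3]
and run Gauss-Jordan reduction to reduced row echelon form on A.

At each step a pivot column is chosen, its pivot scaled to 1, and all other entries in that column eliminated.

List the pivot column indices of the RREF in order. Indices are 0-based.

step 1: normalize row 0 (÷1) = (1, 3)
  row 1: subtract -2×row0 = (0, 3)
step 2: normalize row 1 (÷3) = (0, 1)
  row 0: subtract 3×row1 = (1, 0)

pivot columns: 0, 1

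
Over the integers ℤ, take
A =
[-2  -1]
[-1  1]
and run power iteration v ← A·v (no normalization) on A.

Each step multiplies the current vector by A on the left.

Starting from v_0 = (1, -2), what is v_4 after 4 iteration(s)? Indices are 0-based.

v_0 = (1, -2).
v_1 = A·v_0 = (0, -3).
v_2 = A·v_1 = (3, -3).
v_3 = A·v_2 = (-3, -6).
v_4 = A·v_3 = (12, -3).

v_4 = (12, -3)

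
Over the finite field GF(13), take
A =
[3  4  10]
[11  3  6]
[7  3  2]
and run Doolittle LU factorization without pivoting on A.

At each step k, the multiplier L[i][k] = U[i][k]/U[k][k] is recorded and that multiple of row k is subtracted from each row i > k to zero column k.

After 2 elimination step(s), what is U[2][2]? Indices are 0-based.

Step 1: pivot at (0,0) is 3.
  row1 ← row1 − (8)·row0  ⇒  L[1][0]=8, U row1=(0, 10, 4)
  row2 ← row2 − (11)·row0  ⇒  L[2][0]=11, U row2=(0, 11, 9)
Step 2: pivot at (1,1) is 10.
  row2 ← row2 − (5)·row1  ⇒  L[2][1]=5, U row2=(0, 0, 2)

U[2][2] = 2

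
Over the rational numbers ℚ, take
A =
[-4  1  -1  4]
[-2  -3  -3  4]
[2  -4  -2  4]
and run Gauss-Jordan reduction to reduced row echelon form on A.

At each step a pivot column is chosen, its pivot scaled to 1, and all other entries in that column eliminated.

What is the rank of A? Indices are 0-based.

rank = 3

step 1: normalize row 0 (÷-4) = (1, -1/4, 1/4, -1)
  row 1: subtract -2×row0 = (0, -7/2, -5/2, 2)
  row 2: subtract 2×row0 = (0, -7/2, -5/2, 6)
step 2: normalize row 1 (÷-7/2) = (0, 1, 5/7, -4/7)
  row 0: subtract -1/4×row1 = (1, 0, 3/7, -8/7)
  row 2: subtract -7/2×row1 = (0, 0, 0, 4)
skip col 2 (zero from row 2)
step 3: normalize row 2 (÷4) = (0, 0, 0, 1)
  row 0: subtract -8/7×row2 = (1, 0, 3/7, 0)
  row 1: subtract -4/7×row2 = (0, 1, 5/7, 0)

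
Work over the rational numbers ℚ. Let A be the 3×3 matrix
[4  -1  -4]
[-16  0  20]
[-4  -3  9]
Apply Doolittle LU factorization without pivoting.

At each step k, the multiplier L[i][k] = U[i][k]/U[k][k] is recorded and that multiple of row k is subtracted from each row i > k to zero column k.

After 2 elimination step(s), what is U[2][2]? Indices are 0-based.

k=0: U[0][0]=4
  eliminate (1,0): mult=-4, new row 1: (0, -4, 4); set L[1][0]=-4
  eliminate (2,0): mult=-1, new row 2: (0, -4, 5); set L[2][0]=-1
k=1: U[1][1]=-4
  eliminate (2,1): mult=1, new row 2: (0, 0, 1); set L[2][1]=1

U[2][2] = 1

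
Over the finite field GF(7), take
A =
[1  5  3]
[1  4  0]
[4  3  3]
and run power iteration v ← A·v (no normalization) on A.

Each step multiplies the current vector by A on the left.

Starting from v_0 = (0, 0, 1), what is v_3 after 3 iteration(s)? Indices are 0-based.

v_0 = (0, 0, 1).
v_1 = A·v_0 = (3, 0, 3).
v_2 = A·v_1 = (5, 3, 0).
v_3 = A·v_2 = (6, 3, 1).

v_3 = (6, 3, 1)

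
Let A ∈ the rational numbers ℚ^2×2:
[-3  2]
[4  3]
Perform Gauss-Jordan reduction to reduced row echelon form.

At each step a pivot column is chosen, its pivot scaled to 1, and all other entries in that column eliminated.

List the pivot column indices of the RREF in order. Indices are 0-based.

pivot columns: 0, 1

step 1: normalize row 0 (÷-3) = (1, -2/3)
  row 1: subtract 4×row0 = (0, 17/3)
step 2: normalize row 1 (÷17/3) = (0, 1)
  row 0: subtract -2/3×row1 = (1, 0)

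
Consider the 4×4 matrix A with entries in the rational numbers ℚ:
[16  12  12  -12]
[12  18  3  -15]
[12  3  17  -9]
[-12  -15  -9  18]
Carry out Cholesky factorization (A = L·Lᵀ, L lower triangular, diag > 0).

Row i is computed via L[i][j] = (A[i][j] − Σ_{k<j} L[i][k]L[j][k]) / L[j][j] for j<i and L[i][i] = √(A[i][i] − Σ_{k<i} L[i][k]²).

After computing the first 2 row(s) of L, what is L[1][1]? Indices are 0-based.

L[1][1] = 3

Step 1: L[0][0] = √(16) = 4.
  L[1][0] = (12) / L[0][0] = 3.
Step 2: L[1][1] = √(9) = 3.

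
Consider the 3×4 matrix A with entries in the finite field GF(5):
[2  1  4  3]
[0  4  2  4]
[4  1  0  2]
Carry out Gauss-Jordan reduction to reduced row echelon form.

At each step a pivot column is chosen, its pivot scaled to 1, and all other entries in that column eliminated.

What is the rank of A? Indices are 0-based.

step 1: normalize row 0 (÷2) = (1, 3, 2, 4)
  row 2: subtract 4×row0 = (0, 4, 2, 1)
step 2: normalize row 1 (÷4) = (0, 1, 3, 1)
  row 0: subtract 3×row1 = (1, 0, 3, 1)
  row 2: subtract 4×row1 = (0, 0, 0, 2)
skip col 2 (zero from row 2)
step 3: normalize row 2 (÷2) = (0, 0, 0, 1)
  row 0: subtract 1×row2 = (1, 0, 3, 0)
  row 1: subtract 1×row2 = (0, 1, 3, 0)

rank = 3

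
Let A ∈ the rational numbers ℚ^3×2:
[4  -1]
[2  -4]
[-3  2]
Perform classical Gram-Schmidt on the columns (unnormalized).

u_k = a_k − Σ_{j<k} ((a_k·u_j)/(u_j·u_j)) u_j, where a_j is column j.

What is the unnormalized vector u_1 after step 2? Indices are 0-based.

u_1 = (43/29, -80/29, 4/29)

Step 1: u_0 = a_0 = (4, 2, -3).
Step 2: u_1 = a_1 − (-18/29)·u_0 = (43/29, -80/29, 4/29).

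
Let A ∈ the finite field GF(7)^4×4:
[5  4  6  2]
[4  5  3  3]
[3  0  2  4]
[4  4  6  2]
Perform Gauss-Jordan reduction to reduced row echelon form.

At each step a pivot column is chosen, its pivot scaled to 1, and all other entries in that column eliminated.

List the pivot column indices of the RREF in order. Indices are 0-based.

pivot columns: 0, 1, 2, 3

[1] R0 /= 5  ⇒  (1, 5, 4, 6)
     R1 -= 4·R0  ⇒  (0, 6, 1, 0)
     R2 -= 3·R0  ⇒  (0, 6, 4, 0)
     R3 -= 4·R0  ⇒  (0, 5, 4, 6)
[2] R1 /= 6  ⇒  (0, 1, 6, 0)
     R0 -= 5·R1  ⇒  (1, 0, 2, 6)
     R2 -= 6·R1  ⇒  (0, 0, 3, 0)
     R3 -= 5·R1  ⇒  (0, 0, 2, 6)
[3] R2 /= 3  ⇒  (0, 0, 1, 0)
     R0 -= 2·R2  ⇒  (1, 0, 0, 6)
     R1 -= 6·R2  ⇒  (0, 1, 0, 0)
     R3 -= 2·R2  ⇒  (0, 0, 0, 6)
[4] R3 /= 6  ⇒  (0, 0, 0, 1)
     R0 -= 6·R3  ⇒  (1, 0, 0, 0)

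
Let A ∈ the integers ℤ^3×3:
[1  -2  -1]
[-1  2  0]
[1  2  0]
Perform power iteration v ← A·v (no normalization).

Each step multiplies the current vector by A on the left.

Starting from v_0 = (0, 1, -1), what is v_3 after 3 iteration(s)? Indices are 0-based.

v_3 = (-20, 17, 3)

v_0 = (0, 1, -1).
v_1 = A·v_0 = (-1, 2, 2).
v_2 = A·v_1 = (-7, 5, 3).
v_3 = A·v_2 = (-20, 17, 3).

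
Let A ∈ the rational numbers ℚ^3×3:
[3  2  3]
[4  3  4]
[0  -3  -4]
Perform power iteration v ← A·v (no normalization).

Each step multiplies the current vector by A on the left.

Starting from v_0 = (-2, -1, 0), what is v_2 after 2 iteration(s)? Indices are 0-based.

v_0 = (-2, -1, 0).
v_1 = A·v_0 = (-8, -11, 3).
v_2 = A·v_1 = (-37, -53, 21).

v_2 = (-37, -53, 21)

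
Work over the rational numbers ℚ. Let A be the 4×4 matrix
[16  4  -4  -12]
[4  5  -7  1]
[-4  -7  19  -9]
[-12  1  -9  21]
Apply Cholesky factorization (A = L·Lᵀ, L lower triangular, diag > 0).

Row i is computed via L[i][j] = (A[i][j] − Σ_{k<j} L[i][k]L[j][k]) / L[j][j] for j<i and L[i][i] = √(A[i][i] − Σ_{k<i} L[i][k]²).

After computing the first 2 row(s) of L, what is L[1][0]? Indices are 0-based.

L[1][0] = 1

Step 1: L[0][0] = √(16) = 4.
  L[1][0] = (4) / L[0][0] = 1.
Step 2: L[1][1] = √(4) = 2.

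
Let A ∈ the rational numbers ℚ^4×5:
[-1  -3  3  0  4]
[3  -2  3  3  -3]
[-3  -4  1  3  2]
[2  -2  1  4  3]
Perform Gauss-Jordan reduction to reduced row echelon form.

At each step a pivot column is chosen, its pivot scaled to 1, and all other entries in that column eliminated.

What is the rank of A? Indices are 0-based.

rank = 4

step 1: normalize row 0 (÷-1) = (1, 3, -3, 0, -4)
  row 1: subtract 3×row0 = (0, -11, 12, 3, 9)
  row 2: subtract -3×row0 = (0, 5, -8, 3, -10)
  row 3: subtract 2×row0 = (0, -8, 7, 4, 11)
step 2: normalize row 1 (÷-11) = (0, 1, -12/11, -3/11, -9/11)
  row 0: subtract 3×row1 = (1, 0, 3/11, 9/11, -17/11)
  row 2: subtract 5×row1 = (0, 0, -28/11, 48/11, -65/11)
  row 3: subtract -8×row1 = (0, 0, -19/11, 20/11, 49/11)
step 3: normalize row 2 (÷-28/11) = (0, 0, 1, -12/7, 65/28)
  row 0: subtract 3/11×row2 = (1, 0, 0, 9/7, -61/28)
  row 1: subtract -12/11×row2 = (0, 1, 0, -15/7, 12/7)
  row 3: subtract -19/11×row2 = (0, 0, 0, -8/7, 237/28)
step 4: normalize row 3 (÷-8/7) = (0, 0, 0, 1, -237/32)
  row 0: subtract 9/7×row3 = (1, 0, 0, 0, 235/32)
  row 1: subtract -15/7×row3 = (0, 1, 0, 0, -453/32)
  row 2: subtract -12/7×row3 = (0, 0, 1, 0, -83/8)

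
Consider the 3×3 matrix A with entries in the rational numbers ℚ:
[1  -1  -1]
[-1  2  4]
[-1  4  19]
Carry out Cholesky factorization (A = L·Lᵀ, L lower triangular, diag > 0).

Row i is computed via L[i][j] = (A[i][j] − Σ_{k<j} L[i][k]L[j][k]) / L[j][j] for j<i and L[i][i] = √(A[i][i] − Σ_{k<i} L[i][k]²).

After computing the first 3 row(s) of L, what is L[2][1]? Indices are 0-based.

Step 1: L[0][0] = √(1) = 1.
  L[1][0] = (-1) / L[0][0] = -1.
Step 2: L[1][1] = √(1) = 1.
  L[2][0] = (-1) / L[0][0] = -1.
  L[2][1] = (3) / L[1][1] = 3.
Step 3: L[2][2] = √(9) = 3.

L[2][1] = 3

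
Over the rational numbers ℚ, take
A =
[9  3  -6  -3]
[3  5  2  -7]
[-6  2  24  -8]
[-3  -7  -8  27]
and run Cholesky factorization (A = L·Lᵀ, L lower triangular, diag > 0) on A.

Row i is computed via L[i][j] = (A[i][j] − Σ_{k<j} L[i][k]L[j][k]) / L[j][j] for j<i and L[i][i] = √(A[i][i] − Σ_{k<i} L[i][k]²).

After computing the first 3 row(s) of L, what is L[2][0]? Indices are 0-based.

Step 1: L[0][0] = √(9) = 3.
  L[1][0] = (3) / L[0][0] = 1.
Step 2: L[1][1] = √(4) = 2.
  L[2][0] = (-6) / L[0][0] = -2.
  L[2][1] = (4) / L[1][1] = 2.
Step 3: L[2][2] = √(16) = 4.

L[2][0] = -2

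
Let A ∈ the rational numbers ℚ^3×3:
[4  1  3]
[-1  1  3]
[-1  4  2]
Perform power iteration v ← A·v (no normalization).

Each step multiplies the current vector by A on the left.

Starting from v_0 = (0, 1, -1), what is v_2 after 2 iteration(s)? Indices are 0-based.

v_0 = (0, 1, -1).
v_1 = A·v_0 = (-2, -2, 2).
v_2 = A·v_1 = (-4, 6, -2).

v_2 = (-4, 6, -2)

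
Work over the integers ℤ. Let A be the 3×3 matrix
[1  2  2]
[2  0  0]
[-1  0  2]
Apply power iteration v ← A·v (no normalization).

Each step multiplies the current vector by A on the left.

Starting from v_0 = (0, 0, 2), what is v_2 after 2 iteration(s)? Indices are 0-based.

v_0 = (0, 0, 2).
v_1 = A·v_0 = (4, 0, 4).
v_2 = A·v_1 = (12, 8, 4).

v_2 = (12, 8, 4)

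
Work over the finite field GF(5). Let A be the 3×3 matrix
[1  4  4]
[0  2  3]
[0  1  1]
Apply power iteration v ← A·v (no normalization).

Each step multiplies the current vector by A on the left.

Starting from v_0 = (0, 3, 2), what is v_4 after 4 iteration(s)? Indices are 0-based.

v_4 = (2, 1, 0)

v_0 = (0, 3, 2).
v_1 = A·v_0 = (0, 2, 0).
v_2 = A·v_1 = (3, 4, 2).
v_3 = A·v_2 = (2, 4, 1).
v_4 = A·v_3 = (2, 1, 0).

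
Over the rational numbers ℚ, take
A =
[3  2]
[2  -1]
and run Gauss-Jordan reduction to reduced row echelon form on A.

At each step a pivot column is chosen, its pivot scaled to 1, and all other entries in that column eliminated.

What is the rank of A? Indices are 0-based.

rank = 2

[1] R0 /= 3  ⇒  (1, 2/3)
     R1 -= 2·R0  ⇒  (0, -7/3)
[2] R1 /= -7/3  ⇒  (0, 1)
     R0 -= 2/3·R1  ⇒  (1, 0)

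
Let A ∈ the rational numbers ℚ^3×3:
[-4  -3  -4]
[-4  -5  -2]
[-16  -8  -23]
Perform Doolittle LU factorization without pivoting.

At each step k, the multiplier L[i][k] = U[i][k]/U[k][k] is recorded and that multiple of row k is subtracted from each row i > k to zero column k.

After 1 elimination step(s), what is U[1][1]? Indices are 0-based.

k=0: U[0][0]=-4
  eliminate (1,0): mult=1, new row 1: (0, -2, 2); set L[1][0]=1
  eliminate (2,0): mult=4, new row 2: (0, 4, -7); set L[2][0]=4

U[1][1] = -2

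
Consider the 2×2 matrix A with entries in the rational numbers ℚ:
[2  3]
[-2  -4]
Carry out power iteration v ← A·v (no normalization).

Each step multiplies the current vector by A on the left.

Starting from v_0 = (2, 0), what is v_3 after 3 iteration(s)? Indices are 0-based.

v_0 = (2, 0).
v_1 = A·v_0 = (4, -4).
v_2 = A·v_1 = (-4, 8).
v_3 = A·v_2 = (16, -24).

v_3 = (16, -24)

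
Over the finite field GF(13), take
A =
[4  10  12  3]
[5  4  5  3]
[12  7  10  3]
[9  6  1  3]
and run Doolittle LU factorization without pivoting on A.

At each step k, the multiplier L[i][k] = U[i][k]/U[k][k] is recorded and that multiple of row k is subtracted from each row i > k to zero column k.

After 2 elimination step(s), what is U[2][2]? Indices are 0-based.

[col 0] pivot 4
  R1 -= 11*R0 → (0, 11, 3, 9)  (L[1][0] := 11)
  R2 -= 3*R0 → (0, 3, 0, 7)  (L[2][0] := 3)
  R3 -= 12*R0 → (0, 3, 0, 6)  (L[3][0] := 12)
[col 1] pivot 11
  R2 -= 5*R1 → (0, 0, 11, 1)  (L[2][1] := 5)
  R3 -= 5*R1 → (0, 0, 11, 0)  (L[3][1] := 5)

U[2][2] = 11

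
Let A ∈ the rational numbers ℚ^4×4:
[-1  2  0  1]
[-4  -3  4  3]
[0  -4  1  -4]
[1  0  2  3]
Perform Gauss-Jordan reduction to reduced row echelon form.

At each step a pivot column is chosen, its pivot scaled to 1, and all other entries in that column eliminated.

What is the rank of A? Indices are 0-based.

[1] R0 /= -1  ⇒  (1, -2, 0, -1)
     R1 -= -4·R0  ⇒  (0, -11, 4, -1)
     R3 -= 1·R0  ⇒  (0, 2, 2, 4)
[2] R1 /= -11  ⇒  (0, 1, -4/11, 1/11)
     R0 -= -2·R1  ⇒  (1, 0, -8/11, -9/11)
     R2 -= -4·R1  ⇒  (0, 0, -5/11, -40/11)
     R3 -= 2·R1  ⇒  (0, 0, 30/11, 42/11)
[3] R2 /= -5/11  ⇒  (0, 0, 1, 8)
     R0 -= -8/11·R2  ⇒  (1, 0, 0, 5)
     R1 -= -4/11·R2  ⇒  (0, 1, 0, 3)
     R3 -= 30/11·R2  ⇒  (0, 0, 0, -18)
[4] R3 /= -18  ⇒  (0, 0, 0, 1)
     R0 -= 5·R3  ⇒  (1, 0, 0, 0)
     R1 -= 3·R3  ⇒  (0, 1, 0, 0)
     R2 -= 8·R3  ⇒  (0, 0, 1, 0)

rank = 4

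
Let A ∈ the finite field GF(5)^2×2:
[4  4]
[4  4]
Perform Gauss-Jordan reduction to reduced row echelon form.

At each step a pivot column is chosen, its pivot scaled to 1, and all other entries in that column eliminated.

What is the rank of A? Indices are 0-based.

rank = 1

pivot(0,0)=4: scale R0 → (1, 1)
  clear (1,0): R1 −= (4)R0 → (0, 0)
col 1: no nonzero at/below row 1; advance.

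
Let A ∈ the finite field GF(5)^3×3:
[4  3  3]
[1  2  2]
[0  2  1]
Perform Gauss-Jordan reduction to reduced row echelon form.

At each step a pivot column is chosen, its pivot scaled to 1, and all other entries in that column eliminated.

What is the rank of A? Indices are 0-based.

rank = 2

pivot(0,0)=4: scale R0 → (1, 2, 2)
  clear (1,0): R1 −= (1)R0 → (0, 0, 0)
pivot(1,1): swap R1↔R2
pivot(1,1)=2: scale R1 → (0, 1, 3)
  clear (0,1): R0 −= (2)R1 → (1, 0, 1)
col 2: no nonzero at/below row 2; advance.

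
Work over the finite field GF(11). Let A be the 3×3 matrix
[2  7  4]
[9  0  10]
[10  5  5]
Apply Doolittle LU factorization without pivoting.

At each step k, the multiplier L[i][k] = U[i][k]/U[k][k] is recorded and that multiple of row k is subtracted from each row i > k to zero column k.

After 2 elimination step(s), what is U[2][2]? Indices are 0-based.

U[2][2] = 1

[col 0] pivot 2
  R1 -= 10*R0 → (0, 7, 3)  (L[1][0] := 10)
  R2 -= 5*R0 → (0, 3, 7)  (L[2][0] := 5)
[col 1] pivot 7
  R2 -= 2*R1 → (0, 0, 1)  (L[2][1] := 2)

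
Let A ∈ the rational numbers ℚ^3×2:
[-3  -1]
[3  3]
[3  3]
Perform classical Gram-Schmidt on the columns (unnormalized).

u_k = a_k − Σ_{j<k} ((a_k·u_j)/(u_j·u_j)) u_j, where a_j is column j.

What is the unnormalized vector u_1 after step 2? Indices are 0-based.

Step 1: u_0 = a_0 = (-3, 3, 3).
Step 2: u_1 = a_1 − (7/9)·u_0 = (4/3, 2/3, 2/3).

u_1 = (4/3, 2/3, 2/3)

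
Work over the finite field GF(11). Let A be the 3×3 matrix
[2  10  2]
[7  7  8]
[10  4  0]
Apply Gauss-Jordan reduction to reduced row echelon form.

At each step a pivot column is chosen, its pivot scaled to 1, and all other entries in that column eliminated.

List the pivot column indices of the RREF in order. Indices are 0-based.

pivot columns: 0, 1, 2

pivot(0,0)=2: scale R0 → (1, 5, 1)
  clear (1,0): R1 −= (7)R0 → (0, 5, 1)
  clear (2,0): R2 −= (10)R0 → (0, 9, 1)
pivot(1,1)=5: scale R1 → (0, 1, 9)
  clear (0,1): R0 −= (5)R1 → (1, 0, 0)
  clear (2,1): R2 −= (9)R1 → (0, 0, 8)
pivot(2,2)=8: scale R2 → (0, 0, 1)
  clear (1,2): R1 −= (9)R2 → (0, 1, 0)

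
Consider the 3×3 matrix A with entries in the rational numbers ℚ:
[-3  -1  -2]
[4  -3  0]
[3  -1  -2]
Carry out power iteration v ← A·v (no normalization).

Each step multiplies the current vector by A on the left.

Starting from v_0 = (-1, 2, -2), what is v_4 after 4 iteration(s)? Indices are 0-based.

v_0 = (-1, 2, -2).
v_1 = A·v_0 = (5, -10, -1).
v_2 = A·v_1 = (-3, 50, 27).
v_3 = A·v_2 = (-95, -162, -113).
v_4 = A·v_3 = (673, 106, 103).

v_4 = (673, 106, 103)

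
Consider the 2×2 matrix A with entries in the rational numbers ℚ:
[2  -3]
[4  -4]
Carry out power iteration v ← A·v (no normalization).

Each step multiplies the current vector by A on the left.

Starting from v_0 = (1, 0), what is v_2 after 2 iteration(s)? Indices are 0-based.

v_0 = (1, 0).
v_1 = A·v_0 = (2, 4).
v_2 = A·v_1 = (-8, -8).

v_2 = (-8, -8)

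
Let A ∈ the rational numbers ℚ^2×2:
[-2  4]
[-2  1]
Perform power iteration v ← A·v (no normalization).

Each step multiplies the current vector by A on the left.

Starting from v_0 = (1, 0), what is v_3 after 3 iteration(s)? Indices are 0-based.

v_3 = (16, 10)

v_0 = (1, 0).
v_1 = A·v_0 = (-2, -2).
v_2 = A·v_1 = (-4, 2).
v_3 = A·v_2 = (16, 10).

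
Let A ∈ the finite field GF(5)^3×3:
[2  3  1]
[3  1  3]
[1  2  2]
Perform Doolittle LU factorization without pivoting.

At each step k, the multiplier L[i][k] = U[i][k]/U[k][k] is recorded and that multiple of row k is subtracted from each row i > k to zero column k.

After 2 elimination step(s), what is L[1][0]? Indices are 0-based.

L[1][0] = 4

Step 1: pivot at (0,0) is 2.
  row1 ← row1 − (4)·row0  ⇒  L[1][0]=4, U row1=(0, 4, 4)
  row2 ← row2 − (3)·row0  ⇒  L[2][0]=3, U row2=(0, 3, 4)
Step 2: pivot at (1,1) is 4.
  row2 ← row2 − (2)·row1  ⇒  L[2][1]=2, U row2=(0, 0, 1)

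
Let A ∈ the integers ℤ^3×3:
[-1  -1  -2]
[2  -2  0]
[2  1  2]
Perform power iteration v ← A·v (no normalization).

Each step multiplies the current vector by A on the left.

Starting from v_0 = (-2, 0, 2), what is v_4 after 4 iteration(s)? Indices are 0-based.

v_0 = (-2, 0, 2).
v_1 = A·v_0 = (-2, -4, 0).
v_2 = A·v_1 = (6, 4, -8).
v_3 = A·v_2 = (6, 4, 0).
v_4 = A·v_3 = (-10, 4, 16).

v_4 = (-10, 4, 16)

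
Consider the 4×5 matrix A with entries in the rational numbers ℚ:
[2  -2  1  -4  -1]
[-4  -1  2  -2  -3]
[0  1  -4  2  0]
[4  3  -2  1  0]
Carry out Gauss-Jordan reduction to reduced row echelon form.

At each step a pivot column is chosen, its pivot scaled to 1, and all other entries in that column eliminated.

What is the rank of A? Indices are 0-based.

rank = 4

pivot(0,0)=2: scale R0 → (1, -1, 1/2, -2, -1/2)
  clear (1,0): R1 −= (-4)R0 → (0, -5, 4, -10, -5)
  clear (3,0): R3 −= (4)R0 → (0, 7, -4, 9, 2)
pivot(1,1)=-5: scale R1 → (0, 1, -4/5, 2, 1)
  clear (0,1): R0 −= (-1)R1 → (1, 0, -3/10, 0, 1/2)
  clear (2,1): R2 −= (1)R1 → (0, 0, -16/5, 0, -1)
  clear (3,1): R3 −= (7)R1 → (0, 0, 8/5, -5, -5)
pivot(2,2)=-16/5: scale R2 → (0, 0, 1, 0, 5/16)
  clear (0,2): R0 −= (-3/10)R2 → (1, 0, 0, 0, 19/32)
  clear (1,2): R1 −= (-4/5)R2 → (0, 1, 0, 2, 5/4)
  clear (3,2): R3 −= (8/5)R2 → (0, 0, 0, -5, -11/2)
pivot(3,3)=-5: scale R3 → (0, 0, 0, 1, 11/10)
  clear (1,3): R1 −= (2)R3 → (0, 1, 0, 0, -19/20)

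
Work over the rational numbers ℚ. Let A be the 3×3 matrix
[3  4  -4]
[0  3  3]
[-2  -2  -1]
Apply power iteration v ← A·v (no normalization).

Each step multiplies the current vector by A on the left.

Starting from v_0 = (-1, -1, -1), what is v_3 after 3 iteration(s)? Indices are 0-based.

v_3 = (-223, 30, 99)

v_0 = (-1, -1, -1).
v_1 = A·v_0 = (-3, -6, 5).
v_2 = A·v_1 = (-53, -3, 13).
v_3 = A·v_2 = (-223, 30, 99).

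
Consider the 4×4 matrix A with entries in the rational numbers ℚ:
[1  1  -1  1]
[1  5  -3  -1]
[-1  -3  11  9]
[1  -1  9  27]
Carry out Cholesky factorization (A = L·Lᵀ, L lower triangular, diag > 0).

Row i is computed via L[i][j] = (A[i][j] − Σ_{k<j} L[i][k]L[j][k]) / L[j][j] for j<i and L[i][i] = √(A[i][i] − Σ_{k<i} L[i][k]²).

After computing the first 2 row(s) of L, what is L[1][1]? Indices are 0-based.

Step 1: L[0][0] = √(1) = 1.
  L[1][0] = (1) / L[0][0] = 1.
Step 2: L[1][1] = √(4) = 2.

L[1][1] = 2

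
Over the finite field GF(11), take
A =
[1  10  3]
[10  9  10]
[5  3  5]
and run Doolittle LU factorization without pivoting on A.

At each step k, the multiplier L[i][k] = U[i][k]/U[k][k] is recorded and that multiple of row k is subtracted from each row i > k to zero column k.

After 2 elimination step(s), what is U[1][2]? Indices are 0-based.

U[1][2] = 2

Step 1: pivot at (0,0) is 1.
  row1 ← row1 − (10)·row0  ⇒  L[1][0]=10, U row1=(0, 8, 2)
  row2 ← row2 − (5)·row0  ⇒  L[2][0]=5, U row2=(0, 8, 1)
Step 2: pivot at (1,1) is 8.
  row2 ← row2 − (1)·row1  ⇒  L[2][1]=1, U row2=(0, 0, 10)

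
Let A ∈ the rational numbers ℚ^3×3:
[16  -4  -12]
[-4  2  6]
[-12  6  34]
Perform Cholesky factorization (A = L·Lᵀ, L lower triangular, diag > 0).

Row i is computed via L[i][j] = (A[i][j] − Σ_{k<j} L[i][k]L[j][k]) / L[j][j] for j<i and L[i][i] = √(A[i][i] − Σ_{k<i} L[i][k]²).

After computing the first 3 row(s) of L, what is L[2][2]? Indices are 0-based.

Step 1: L[0][0] = √(16) = 4.
  L[1][0] = (-4) / L[0][0] = -1.
Step 2: L[1][1] = √(1) = 1.
  L[2][0] = (-12) / L[0][0] = -3.
  L[2][1] = (3) / L[1][1] = 3.
Step 3: L[2][2] = √(16) = 4.

L[2][2] = 4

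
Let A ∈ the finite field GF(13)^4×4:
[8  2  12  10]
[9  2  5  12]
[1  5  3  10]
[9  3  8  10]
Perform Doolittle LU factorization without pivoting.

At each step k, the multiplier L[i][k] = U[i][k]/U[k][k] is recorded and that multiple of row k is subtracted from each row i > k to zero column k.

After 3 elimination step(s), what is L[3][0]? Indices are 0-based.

Step 1: pivot at (0,0) is 8.
  row1 ← row1 − (6)·row0  ⇒  L[1][0]=6, U row1=(0, 3, 11, 4)
  row2 ← row2 − (5)·row0  ⇒  L[2][0]=5, U row2=(0, 8, 8, 12)
  row3 ← row3 − (6)·row0  ⇒  L[3][0]=6, U row3=(0, 4, 1, 2)
Step 2: pivot at (1,1) is 3.
  row2 ← row2 − (7)·row1  ⇒  L[2][1]=7, U row2=(0, 0, 9, 10)
  row3 ← row3 − (10)·row1  ⇒  L[3][1]=10, U row3=(0, 0, 8, 1)
Step 3: pivot at (2,2) is 9.
  row3 ← row3 − (11)·row2  ⇒  L[3][2]=11, U row3=(0, 0, 0, 8)

L[3][0] = 6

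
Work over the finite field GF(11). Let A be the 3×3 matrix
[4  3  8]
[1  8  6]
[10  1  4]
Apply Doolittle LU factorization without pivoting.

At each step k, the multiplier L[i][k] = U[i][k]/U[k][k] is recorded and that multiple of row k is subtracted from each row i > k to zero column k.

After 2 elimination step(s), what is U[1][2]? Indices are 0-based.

U[1][2] = 4

[col 0] pivot 4
  R1 -= 3*R0 → (0, 10, 4)  (L[1][0] := 3)
  R2 -= 8*R0 → (0, 10, 6)  (L[2][0] := 8)
[col 1] pivot 10
  R2 -= 1*R1 → (0, 0, 2)  (L[2][1] := 1)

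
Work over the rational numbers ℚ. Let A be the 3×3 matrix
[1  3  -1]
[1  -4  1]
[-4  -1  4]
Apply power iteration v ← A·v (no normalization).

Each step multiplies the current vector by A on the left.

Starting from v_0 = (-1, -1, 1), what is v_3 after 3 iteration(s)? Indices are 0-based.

v_3 = (-90, 98, 228)

v_0 = (-1, -1, 1).
v_1 = A·v_0 = (-5, 4, 9).
v_2 = A·v_1 = (-2, -12, 52).
v_3 = A·v_2 = (-90, 98, 228).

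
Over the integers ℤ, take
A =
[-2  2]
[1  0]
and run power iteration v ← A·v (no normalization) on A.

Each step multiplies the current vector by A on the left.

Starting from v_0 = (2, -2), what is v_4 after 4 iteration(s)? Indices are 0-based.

v_0 = (2, -2).
v_1 = A·v_0 = (-8, 2).
v_2 = A·v_1 = (20, -8).
v_3 = A·v_2 = (-56, 20).
v_4 = A·v_3 = (152, -56).

v_4 = (152, -56)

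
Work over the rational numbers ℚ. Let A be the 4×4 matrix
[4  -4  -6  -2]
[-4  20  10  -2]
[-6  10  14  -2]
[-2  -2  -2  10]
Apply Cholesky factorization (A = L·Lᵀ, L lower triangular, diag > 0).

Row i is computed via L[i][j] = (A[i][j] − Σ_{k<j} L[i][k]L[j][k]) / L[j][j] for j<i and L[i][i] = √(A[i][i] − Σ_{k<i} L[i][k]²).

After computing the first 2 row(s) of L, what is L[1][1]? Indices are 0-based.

L[1][1] = 4

Step 1: L[0][0] = √(4) = 2.
  L[1][0] = (-4) / L[0][0] = -2.
Step 2: L[1][1] = √(16) = 4.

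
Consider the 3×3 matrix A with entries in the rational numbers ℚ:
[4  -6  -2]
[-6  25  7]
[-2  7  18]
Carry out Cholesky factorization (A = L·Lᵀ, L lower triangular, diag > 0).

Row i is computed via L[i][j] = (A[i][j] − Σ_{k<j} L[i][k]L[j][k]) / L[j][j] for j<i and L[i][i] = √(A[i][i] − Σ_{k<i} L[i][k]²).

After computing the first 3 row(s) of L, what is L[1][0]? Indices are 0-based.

Step 1: L[0][0] = √(4) = 2.
  L[1][0] = (-6) / L[0][0] = -3.
Step 2: L[1][1] = √(16) = 4.
  L[2][0] = (-2) / L[0][0] = -1.
  L[2][1] = (4) / L[1][1] = 1.
Step 3: L[2][2] = √(16) = 4.

L[1][0] = -3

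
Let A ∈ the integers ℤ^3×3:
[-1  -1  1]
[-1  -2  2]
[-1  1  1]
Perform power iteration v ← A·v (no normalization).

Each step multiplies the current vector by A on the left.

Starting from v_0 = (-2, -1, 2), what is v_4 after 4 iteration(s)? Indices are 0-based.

v_4 = (-82, -133, 22)

v_0 = (-2, -1, 2).
v_1 = A·v_0 = (5, 8, 3).
v_2 = A·v_1 = (-10, -15, 6).
v_3 = A·v_2 = (31, 52, 1).
v_4 = A·v_3 = (-82, -133, 22).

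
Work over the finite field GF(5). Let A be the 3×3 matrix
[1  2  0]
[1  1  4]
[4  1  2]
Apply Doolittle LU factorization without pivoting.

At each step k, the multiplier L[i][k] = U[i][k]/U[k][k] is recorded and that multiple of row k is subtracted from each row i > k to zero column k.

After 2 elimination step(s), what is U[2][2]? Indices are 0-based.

[col 0] pivot 1
  R1 -= 1*R0 → (0, 4, 4)  (L[1][0] := 1)
  R2 -= 4*R0 → (0, 3, 2)  (L[2][0] := 4)
[col 1] pivot 4
  R2 -= 2*R1 → (0, 0, 4)  (L[2][1] := 2)

U[2][2] = 4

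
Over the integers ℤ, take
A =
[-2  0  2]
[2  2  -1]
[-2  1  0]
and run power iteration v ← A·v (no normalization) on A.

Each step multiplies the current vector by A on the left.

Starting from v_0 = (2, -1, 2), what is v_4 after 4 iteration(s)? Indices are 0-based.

v_4 = (10, -5, -50)

v_0 = (2, -1, 2).
v_1 = A·v_0 = (0, 0, -5).
v_2 = A·v_1 = (-10, 5, 0).
v_3 = A·v_2 = (20, -10, 25).
v_4 = A·v_3 = (10, -5, -50).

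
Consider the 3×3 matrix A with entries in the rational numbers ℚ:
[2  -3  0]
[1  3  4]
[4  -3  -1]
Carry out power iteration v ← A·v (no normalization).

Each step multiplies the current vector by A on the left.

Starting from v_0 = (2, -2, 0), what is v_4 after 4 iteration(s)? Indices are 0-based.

v_4 = (-1234, 652, -1358)

v_0 = (2, -2, 0).
v_1 = A·v_0 = (10, -4, 14).
v_2 = A·v_1 = (32, 54, 38).
v_3 = A·v_2 = (-98, 346, -72).
v_4 = A·v_3 = (-1234, 652, -1358).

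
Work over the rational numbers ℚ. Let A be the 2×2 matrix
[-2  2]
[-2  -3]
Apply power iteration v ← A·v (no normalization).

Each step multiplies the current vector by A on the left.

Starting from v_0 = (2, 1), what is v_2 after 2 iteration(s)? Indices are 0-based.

v_0 = (2, 1).
v_1 = A·v_0 = (-2, -7).
v_2 = A·v_1 = (-10, 25).

v_2 = (-10, 25)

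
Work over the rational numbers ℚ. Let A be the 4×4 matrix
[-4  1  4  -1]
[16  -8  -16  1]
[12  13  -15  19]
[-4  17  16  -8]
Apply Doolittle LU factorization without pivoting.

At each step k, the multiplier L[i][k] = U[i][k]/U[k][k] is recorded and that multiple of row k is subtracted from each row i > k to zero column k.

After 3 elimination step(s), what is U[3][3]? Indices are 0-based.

k=0: U[0][0]=-4
  eliminate (1,0): mult=-4, new row 1: (0, -4, 0, -3); set L[1][0]=-4
  eliminate (2,0): mult=-3, new row 2: (0, 16, -3, 16); set L[2][0]=-3
  eliminate (3,0): mult=1, new row 3: (0, 16, 12, -7); set L[3][0]=1
k=1: U[1][1]=-4
  eliminate (2,1): mult=-4, new row 2: (0, 0, -3, 4); set L[2][1]=-4
  eliminate (3,1): mult=-4, new row 3: (0, 0, 12, -19); set L[3][1]=-4
k=2: U[2][2]=-3
  eliminate (3,2): mult=-4, new row 3: (0, 0, 0, -3); set L[3][2]=-4

U[3][3] = -3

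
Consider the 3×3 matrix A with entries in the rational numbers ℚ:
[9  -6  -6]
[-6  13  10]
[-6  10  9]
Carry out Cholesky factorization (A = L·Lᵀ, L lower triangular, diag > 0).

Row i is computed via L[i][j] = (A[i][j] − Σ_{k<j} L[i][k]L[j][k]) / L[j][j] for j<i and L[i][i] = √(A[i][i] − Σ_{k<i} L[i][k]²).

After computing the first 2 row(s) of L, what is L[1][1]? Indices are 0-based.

L[1][1] = 3

Step 1: L[0][0] = √(9) = 3.
  L[1][0] = (-6) / L[0][0] = -2.
Step 2: L[1][1] = √(9) = 3.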